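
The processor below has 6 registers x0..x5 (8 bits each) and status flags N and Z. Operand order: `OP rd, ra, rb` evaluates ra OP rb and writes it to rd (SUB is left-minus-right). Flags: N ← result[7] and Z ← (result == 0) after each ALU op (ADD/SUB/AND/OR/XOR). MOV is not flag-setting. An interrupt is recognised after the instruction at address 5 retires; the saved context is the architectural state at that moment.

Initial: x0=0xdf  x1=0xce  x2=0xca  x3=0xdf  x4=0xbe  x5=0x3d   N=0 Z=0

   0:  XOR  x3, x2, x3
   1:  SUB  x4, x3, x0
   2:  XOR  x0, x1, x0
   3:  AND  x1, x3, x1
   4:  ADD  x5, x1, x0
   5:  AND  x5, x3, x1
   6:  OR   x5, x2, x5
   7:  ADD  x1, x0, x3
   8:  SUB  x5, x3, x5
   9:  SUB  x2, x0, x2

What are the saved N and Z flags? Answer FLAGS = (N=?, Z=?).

after  0: x0=0xdf x1=0xce x2=0xca x3=0x15 x4=0xbe x5=0x3d  N=0 Z=0
after  1: x0=0xdf x1=0xce x2=0xca x3=0x15 x4=0x36 x5=0x3d  N=0 Z=0
after  2: x0=0x11 x1=0xce x2=0xca x3=0x15 x4=0x36 x5=0x3d  N=0 Z=0
after  3: x0=0x11 x1=0x04 x2=0xca x3=0x15 x4=0x36 x5=0x3d  N=0 Z=0
after  4: x0=0x11 x1=0x04 x2=0xca x3=0x15 x4=0x36 x5=0x15  N=0 Z=0
after  5: x0=0x11 x1=0x04 x2=0xca x3=0x15 x4=0x36 x5=0x04  N=0 Z=0
-- IRQ taken; context saved, return-PC = 6 --

FLAGS = (N=0, Z=0)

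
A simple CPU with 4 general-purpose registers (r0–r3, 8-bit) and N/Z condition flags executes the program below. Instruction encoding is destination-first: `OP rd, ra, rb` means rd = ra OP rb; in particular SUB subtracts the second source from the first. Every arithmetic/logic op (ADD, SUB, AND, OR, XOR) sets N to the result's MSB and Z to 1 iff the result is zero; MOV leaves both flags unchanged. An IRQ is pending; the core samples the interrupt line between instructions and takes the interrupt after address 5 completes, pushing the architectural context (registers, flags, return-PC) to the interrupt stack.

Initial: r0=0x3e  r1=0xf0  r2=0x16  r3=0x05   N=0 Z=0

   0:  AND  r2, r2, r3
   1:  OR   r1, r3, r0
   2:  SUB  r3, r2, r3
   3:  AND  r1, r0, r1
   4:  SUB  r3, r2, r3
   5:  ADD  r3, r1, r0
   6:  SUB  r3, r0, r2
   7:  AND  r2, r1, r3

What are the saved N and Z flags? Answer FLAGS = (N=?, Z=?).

FLAGS = (N=0, Z=0)

after  0: r0=0x3e r1=0xf0 r2=0x04 r3=0x05  N=0 Z=0
after  1: r0=0x3e r1=0x3f r2=0x04 r3=0x05  N=0 Z=0
after  2: r0=0x3e r1=0x3f r2=0x04 r3=0xff  N=1 Z=0
after  3: r0=0x3e r1=0x3e r2=0x04 r3=0xff  N=0 Z=0
after  4: r0=0x3e r1=0x3e r2=0x04 r3=0x05  N=0 Z=0
after  5: r0=0x3e r1=0x3e r2=0x04 r3=0x7c  N=0 Z=0
-- IRQ taken; context saved, return-PC = 6 --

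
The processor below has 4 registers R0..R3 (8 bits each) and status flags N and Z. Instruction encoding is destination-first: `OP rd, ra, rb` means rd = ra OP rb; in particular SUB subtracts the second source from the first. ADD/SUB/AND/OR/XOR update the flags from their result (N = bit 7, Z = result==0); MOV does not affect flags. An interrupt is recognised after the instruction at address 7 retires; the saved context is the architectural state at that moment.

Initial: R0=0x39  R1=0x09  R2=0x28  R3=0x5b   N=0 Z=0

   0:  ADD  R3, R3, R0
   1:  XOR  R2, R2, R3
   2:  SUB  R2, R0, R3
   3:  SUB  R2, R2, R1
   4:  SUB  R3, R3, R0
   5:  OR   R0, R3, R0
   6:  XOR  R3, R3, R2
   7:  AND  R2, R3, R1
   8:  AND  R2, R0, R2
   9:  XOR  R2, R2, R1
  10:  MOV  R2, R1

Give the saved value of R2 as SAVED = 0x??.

SAVED = 0x01

after  0: R0=0x39 R1=0x09 R2=0x28 R3=0x94  N=1 Z=0
after  1: R0=0x39 R1=0x09 R2=0xbc R3=0x94  N=1 Z=0
after  2: R0=0x39 R1=0x09 R2=0xa5 R3=0x94  N=1 Z=0
after  3: R0=0x39 R1=0x09 R2=0x9c R3=0x94  N=1 Z=0
after  4: R0=0x39 R1=0x09 R2=0x9c R3=0x5b  N=0 Z=0
after  5: R0=0x7b R1=0x09 R2=0x9c R3=0x5b  N=0 Z=0
after  6: R0=0x7b R1=0x09 R2=0x9c R3=0xc7  N=1 Z=0
after  7: R0=0x7b R1=0x09 R2=0x01 R3=0xc7  N=0 Z=0
-- IRQ taken; context saved, return-PC = 8 --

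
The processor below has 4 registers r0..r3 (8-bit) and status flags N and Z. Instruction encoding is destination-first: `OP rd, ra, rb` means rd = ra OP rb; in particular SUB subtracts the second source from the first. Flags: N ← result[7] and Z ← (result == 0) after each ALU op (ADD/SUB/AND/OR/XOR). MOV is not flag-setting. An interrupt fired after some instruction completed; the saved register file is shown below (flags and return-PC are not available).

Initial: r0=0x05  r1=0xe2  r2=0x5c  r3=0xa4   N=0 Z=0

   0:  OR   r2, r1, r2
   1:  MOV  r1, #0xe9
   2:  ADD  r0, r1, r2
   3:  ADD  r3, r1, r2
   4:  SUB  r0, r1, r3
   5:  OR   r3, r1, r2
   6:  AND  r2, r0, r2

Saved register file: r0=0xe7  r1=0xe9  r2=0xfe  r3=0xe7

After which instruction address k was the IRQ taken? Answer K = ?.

K = 3

after  0: r0=0x05 r1=0xe2 r2=0xfe r3=0xa4  N=1 Z=0
after  1: r0=0x05 r1=0xe9 r2=0xfe r3=0xa4  N=1 Z=0
after  2: r0=0xe7 r1=0xe9 r2=0xfe r3=0xa4  N=1 Z=0
after  3: r0=0xe7 r1=0xe9 r2=0xfe r3=0xe7  N=1 Z=0
-- IRQ taken; context saved, return-PC = 4 --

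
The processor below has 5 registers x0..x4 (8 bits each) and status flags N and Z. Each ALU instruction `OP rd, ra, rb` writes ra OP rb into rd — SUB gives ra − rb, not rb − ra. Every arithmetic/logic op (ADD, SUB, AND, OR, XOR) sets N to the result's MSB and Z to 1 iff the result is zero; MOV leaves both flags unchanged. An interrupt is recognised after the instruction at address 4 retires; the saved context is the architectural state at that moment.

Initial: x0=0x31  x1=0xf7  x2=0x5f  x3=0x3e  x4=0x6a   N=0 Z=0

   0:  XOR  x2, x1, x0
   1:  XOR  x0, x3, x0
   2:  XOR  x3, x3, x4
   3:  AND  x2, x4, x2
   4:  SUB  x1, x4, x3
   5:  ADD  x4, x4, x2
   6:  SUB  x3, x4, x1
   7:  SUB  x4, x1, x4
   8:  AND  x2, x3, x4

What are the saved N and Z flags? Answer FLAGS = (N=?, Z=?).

FLAGS = (N=0, Z=0)

after  0: x0=0x31 x1=0xf7 x2=0xc6 x3=0x3e x4=0x6a  N=1 Z=0
after  1: x0=0x0f x1=0xf7 x2=0xc6 x3=0x3e x4=0x6a  N=0 Z=0
after  2: x0=0x0f x1=0xf7 x2=0xc6 x3=0x54 x4=0x6a  N=0 Z=0
after  3: x0=0x0f x1=0xf7 x2=0x42 x3=0x54 x4=0x6a  N=0 Z=0
after  4: x0=0x0f x1=0x16 x2=0x42 x3=0x54 x4=0x6a  N=0 Z=0
-- IRQ taken; context saved, return-PC = 5 --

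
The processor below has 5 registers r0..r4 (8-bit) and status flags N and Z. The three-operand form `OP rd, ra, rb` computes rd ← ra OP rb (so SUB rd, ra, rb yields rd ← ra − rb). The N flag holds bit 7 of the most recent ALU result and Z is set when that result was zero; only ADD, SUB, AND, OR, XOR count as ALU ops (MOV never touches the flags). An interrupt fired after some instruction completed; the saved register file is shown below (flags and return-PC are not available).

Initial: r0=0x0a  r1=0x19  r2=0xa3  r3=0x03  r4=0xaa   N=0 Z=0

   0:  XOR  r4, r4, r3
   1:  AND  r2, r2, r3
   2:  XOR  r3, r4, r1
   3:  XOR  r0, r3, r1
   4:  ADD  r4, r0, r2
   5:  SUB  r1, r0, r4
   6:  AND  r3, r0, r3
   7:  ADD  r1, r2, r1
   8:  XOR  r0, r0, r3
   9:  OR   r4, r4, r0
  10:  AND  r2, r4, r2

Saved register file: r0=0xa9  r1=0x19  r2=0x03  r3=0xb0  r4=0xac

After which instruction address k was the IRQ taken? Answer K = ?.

after  0: r0=0x0a r1=0x19 r2=0xa3 r3=0x03 r4=0xa9  N=1 Z=0
after  1: r0=0x0a r1=0x19 r2=0x03 r3=0x03 r4=0xa9  N=0 Z=0
after  2: r0=0x0a r1=0x19 r2=0x03 r3=0xb0 r4=0xa9  N=1 Z=0
after  3: r0=0xa9 r1=0x19 r2=0x03 r3=0xb0 r4=0xa9  N=1 Z=0
after  4: r0=0xa9 r1=0x19 r2=0x03 r3=0xb0 r4=0xac  N=1 Z=0
-- IRQ taken; context saved, return-PC = 5 --

K = 4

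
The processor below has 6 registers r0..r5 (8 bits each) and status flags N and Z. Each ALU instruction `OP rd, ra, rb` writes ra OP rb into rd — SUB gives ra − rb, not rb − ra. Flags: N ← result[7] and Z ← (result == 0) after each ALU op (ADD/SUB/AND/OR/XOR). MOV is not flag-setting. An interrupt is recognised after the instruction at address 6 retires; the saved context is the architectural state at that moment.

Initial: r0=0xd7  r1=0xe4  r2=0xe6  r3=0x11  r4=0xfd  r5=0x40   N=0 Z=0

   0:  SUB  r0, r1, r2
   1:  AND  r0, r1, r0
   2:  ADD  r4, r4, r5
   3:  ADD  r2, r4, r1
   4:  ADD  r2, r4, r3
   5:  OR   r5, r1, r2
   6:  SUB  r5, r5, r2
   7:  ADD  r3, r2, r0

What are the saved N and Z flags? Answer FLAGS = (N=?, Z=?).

after  0: r0=0xfe r1=0xe4 r2=0xe6 r3=0x11 r4=0xfd r5=0x40  N=1 Z=0
after  1: r0=0xe4 r1=0xe4 r2=0xe6 r3=0x11 r4=0xfd r5=0x40  N=1 Z=0
after  2: r0=0xe4 r1=0xe4 r2=0xe6 r3=0x11 r4=0x3d r5=0x40  N=0 Z=0
after  3: r0=0xe4 r1=0xe4 r2=0x21 r3=0x11 r4=0x3d r5=0x40  N=0 Z=0
after  4: r0=0xe4 r1=0xe4 r2=0x4e r3=0x11 r4=0x3d r5=0x40  N=0 Z=0
after  5: r0=0xe4 r1=0xe4 r2=0x4e r3=0x11 r4=0x3d r5=0xee  N=1 Z=0
after  6: r0=0xe4 r1=0xe4 r2=0x4e r3=0x11 r4=0x3d r5=0xa0  N=1 Z=0
-- IRQ taken; context saved, return-PC = 7 --

FLAGS = (N=1, Z=0)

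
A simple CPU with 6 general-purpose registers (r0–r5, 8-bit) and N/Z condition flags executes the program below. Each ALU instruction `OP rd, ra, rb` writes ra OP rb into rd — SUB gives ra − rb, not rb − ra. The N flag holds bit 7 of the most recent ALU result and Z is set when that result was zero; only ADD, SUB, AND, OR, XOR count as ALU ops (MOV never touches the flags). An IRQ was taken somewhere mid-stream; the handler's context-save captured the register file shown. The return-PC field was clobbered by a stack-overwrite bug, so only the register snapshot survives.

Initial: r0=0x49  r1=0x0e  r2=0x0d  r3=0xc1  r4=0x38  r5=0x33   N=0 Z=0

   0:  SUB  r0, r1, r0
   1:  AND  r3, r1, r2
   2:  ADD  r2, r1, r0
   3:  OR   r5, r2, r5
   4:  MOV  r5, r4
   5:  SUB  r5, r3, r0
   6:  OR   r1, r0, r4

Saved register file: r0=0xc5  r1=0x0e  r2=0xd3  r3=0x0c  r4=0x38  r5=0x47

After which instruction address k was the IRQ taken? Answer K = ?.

after  0: r0=0xc5 r1=0x0e r2=0x0d r3=0xc1 r4=0x38 r5=0x33  N=1 Z=0
after  1: r0=0xc5 r1=0x0e r2=0x0d r3=0x0c r4=0x38 r5=0x33  N=0 Z=0
after  2: r0=0xc5 r1=0x0e r2=0xd3 r3=0x0c r4=0x38 r5=0x33  N=1 Z=0
after  3: r0=0xc5 r1=0x0e r2=0xd3 r3=0x0c r4=0x38 r5=0xf3  N=1 Z=0
after  4: r0=0xc5 r1=0x0e r2=0xd3 r3=0x0c r4=0x38 r5=0x38  N=1 Z=0
after  5: r0=0xc5 r1=0x0e r2=0xd3 r3=0x0c r4=0x38 r5=0x47  N=0 Z=0
-- IRQ taken; context saved, return-PC = 6 --

K = 5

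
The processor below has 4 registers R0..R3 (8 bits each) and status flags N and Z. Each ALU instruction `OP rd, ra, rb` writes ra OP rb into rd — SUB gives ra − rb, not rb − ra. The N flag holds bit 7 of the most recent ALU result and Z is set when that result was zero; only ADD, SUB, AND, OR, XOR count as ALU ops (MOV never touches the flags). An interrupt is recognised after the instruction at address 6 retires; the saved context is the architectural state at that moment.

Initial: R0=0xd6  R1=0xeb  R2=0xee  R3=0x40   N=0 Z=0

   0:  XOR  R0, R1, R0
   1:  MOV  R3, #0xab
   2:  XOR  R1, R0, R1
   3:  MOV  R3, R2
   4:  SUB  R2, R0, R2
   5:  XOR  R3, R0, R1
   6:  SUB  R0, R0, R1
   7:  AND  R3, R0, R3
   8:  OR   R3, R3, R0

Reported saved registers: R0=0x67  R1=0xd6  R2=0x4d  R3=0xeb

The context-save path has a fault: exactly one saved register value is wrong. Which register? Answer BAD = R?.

after  0: R0=0x3d R1=0xeb R2=0xee R3=0x40  N=0 Z=0
after  1: R0=0x3d R1=0xeb R2=0xee R3=0xab  N=0 Z=0
after  2: R0=0x3d R1=0xd6 R2=0xee R3=0xab  N=1 Z=0
after  3: R0=0x3d R1=0xd6 R2=0xee R3=0xee  N=1 Z=0
after  4: R0=0x3d R1=0xd6 R2=0x4f R3=0xee  N=0 Z=0
after  5: R0=0x3d R1=0xd6 R2=0x4f R3=0xeb  N=1 Z=0
after  6: R0=0x67 R1=0xd6 R2=0x4f R3=0xeb  N=0 Z=0
-- IRQ taken; context saved, return-PC = 7 --
mismatch: R2: reported 0x4d vs actual 0x4f

BAD = R2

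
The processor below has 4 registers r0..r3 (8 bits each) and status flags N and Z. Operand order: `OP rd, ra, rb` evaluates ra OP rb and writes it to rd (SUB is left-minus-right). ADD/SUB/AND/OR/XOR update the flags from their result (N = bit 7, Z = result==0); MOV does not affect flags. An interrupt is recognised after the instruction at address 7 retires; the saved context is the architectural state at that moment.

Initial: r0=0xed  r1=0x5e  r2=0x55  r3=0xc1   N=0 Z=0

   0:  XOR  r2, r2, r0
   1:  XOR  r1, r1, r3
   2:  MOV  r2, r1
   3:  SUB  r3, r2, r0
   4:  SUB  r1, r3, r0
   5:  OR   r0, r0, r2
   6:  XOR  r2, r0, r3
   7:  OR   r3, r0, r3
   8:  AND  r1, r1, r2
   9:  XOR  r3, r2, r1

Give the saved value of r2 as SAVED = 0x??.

after  0: r0=0xed r1=0x5e r2=0xb8 r3=0xc1  N=1 Z=0
after  1: r0=0xed r1=0x9f r2=0xb8 r3=0xc1  N=1 Z=0
after  2: r0=0xed r1=0x9f r2=0x9f r3=0xc1  N=1 Z=0
after  3: r0=0xed r1=0x9f r2=0x9f r3=0xb2  N=1 Z=0
after  4: r0=0xed r1=0xc5 r2=0x9f r3=0xb2  N=1 Z=0
after  5: r0=0xff r1=0xc5 r2=0x9f r3=0xb2  N=1 Z=0
after  6: r0=0xff r1=0xc5 r2=0x4d r3=0xb2  N=0 Z=0
after  7: r0=0xff r1=0xc5 r2=0x4d r3=0xff  N=1 Z=0
-- IRQ taken; context saved, return-PC = 8 --

SAVED = 0x4d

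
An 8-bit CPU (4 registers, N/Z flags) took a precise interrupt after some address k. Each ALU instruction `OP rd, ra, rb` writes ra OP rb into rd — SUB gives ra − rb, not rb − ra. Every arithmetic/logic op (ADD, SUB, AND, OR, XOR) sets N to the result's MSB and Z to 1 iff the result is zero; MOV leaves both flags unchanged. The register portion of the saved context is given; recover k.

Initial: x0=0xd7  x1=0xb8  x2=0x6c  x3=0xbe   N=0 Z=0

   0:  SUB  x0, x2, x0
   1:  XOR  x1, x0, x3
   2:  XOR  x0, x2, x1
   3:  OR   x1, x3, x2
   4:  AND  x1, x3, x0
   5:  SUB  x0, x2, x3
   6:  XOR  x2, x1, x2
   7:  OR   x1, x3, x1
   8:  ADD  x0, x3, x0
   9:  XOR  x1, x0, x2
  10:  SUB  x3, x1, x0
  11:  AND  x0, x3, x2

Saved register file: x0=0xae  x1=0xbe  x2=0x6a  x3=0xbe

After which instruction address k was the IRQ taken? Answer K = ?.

after  0: x0=0x95 x1=0xb8 x2=0x6c x3=0xbe  N=1 Z=0
after  1: x0=0x95 x1=0x2b x2=0x6c x3=0xbe  N=0 Z=0
after  2: x0=0x47 x1=0x2b x2=0x6c x3=0xbe  N=0 Z=0
after  3: x0=0x47 x1=0xfe x2=0x6c x3=0xbe  N=1 Z=0
after  4: x0=0x47 x1=0x06 x2=0x6c x3=0xbe  N=0 Z=0
after  5: x0=0xae x1=0x06 x2=0x6c x3=0xbe  N=1 Z=0
after  6: x0=0xae x1=0x06 x2=0x6a x3=0xbe  N=0 Z=0
after  7: x0=0xae x1=0xbe x2=0x6a x3=0xbe  N=1 Z=0
-- IRQ taken; context saved, return-PC = 8 --

K = 7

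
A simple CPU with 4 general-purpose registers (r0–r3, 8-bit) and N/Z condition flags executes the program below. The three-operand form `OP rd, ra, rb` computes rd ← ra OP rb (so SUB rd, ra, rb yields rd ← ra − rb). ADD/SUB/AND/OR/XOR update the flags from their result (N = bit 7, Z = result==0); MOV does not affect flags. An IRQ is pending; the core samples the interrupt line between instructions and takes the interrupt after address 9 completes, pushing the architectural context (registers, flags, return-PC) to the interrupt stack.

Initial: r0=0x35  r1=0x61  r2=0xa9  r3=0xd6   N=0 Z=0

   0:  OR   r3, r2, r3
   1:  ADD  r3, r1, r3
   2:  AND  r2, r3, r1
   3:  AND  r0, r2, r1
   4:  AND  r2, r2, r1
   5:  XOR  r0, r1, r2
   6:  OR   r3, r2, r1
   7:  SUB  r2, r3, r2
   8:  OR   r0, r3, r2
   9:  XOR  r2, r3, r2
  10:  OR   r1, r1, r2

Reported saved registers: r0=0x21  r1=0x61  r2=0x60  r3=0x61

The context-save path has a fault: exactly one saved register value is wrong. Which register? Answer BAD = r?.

BAD = r0

after  0: r0=0x35 r1=0x61 r2=0xa9 r3=0xff  N=1 Z=0
after  1: r0=0x35 r1=0x61 r2=0xa9 r3=0x60  N=0 Z=0
after  2: r0=0x35 r1=0x61 r2=0x60 r3=0x60  N=0 Z=0
after  3: r0=0x60 r1=0x61 r2=0x60 r3=0x60  N=0 Z=0
after  4: r0=0x60 r1=0x61 r2=0x60 r3=0x60  N=0 Z=0
after  5: r0=0x01 r1=0x61 r2=0x60 r3=0x60  N=0 Z=0
after  6: r0=0x01 r1=0x61 r2=0x60 r3=0x61  N=0 Z=0
after  7: r0=0x01 r1=0x61 r2=0x01 r3=0x61  N=0 Z=0
after  8: r0=0x61 r1=0x61 r2=0x01 r3=0x61  N=0 Z=0
after  9: r0=0x61 r1=0x61 r2=0x60 r3=0x61  N=0 Z=0
-- IRQ taken; context saved, return-PC = 10 --
mismatch: r0: reported 0x21 vs actual 0x61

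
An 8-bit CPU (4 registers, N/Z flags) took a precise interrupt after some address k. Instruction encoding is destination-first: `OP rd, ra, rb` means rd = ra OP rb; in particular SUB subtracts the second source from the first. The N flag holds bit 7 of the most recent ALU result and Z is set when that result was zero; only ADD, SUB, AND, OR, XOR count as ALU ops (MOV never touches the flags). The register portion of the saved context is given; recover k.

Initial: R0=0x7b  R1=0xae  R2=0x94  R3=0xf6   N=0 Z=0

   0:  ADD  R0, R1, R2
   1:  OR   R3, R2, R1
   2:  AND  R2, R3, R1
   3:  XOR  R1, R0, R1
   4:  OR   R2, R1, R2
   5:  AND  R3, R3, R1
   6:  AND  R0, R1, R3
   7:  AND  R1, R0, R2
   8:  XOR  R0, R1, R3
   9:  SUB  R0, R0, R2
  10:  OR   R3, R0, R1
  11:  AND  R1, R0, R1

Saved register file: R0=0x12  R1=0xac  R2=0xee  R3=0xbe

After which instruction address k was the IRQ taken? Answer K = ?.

K = 10

after  0: R0=0x42 R1=0xae R2=0x94 R3=0xf6  N=0 Z=0
after  1: R0=0x42 R1=0xae R2=0x94 R3=0xbe  N=1 Z=0
after  2: R0=0x42 R1=0xae R2=0xae R3=0xbe  N=1 Z=0
after  3: R0=0x42 R1=0xec R2=0xae R3=0xbe  N=1 Z=0
after  4: R0=0x42 R1=0xec R2=0xee R3=0xbe  N=1 Z=0
after  5: R0=0x42 R1=0xec R2=0xee R3=0xac  N=1 Z=0
after  6: R0=0xac R1=0xec R2=0xee R3=0xac  N=1 Z=0
after  7: R0=0xac R1=0xac R2=0xee R3=0xac  N=1 Z=0
after  8: R0=0x00 R1=0xac R2=0xee R3=0xac  N=0 Z=1
after  9: R0=0x12 R1=0xac R2=0xee R3=0xac  N=0 Z=0
after 10: R0=0x12 R1=0xac R2=0xee R3=0xbe  N=1 Z=0
-- IRQ taken; context saved, return-PC = 11 --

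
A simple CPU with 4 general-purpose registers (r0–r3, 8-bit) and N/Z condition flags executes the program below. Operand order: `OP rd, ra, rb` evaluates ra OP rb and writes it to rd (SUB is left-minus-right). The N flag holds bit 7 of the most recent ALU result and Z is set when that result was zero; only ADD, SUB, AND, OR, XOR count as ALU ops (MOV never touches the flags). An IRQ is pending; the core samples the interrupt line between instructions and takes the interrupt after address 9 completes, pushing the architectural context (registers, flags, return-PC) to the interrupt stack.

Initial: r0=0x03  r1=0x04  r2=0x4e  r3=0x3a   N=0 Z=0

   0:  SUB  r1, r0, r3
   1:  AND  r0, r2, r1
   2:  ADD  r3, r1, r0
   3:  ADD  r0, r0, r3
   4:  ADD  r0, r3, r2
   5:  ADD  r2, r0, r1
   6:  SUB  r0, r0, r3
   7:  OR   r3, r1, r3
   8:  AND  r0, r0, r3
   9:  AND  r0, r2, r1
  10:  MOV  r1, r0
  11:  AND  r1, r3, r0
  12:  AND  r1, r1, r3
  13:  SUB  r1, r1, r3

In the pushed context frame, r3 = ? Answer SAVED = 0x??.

after  0: r0=0x03 r1=0xc9 r2=0x4e r3=0x3a  N=1 Z=0
after  1: r0=0x48 r1=0xc9 r2=0x4e r3=0x3a  N=0 Z=0
after  2: r0=0x48 r1=0xc9 r2=0x4e r3=0x11  N=0 Z=0
after  3: r0=0x59 r1=0xc9 r2=0x4e r3=0x11  N=0 Z=0
after  4: r0=0x5f r1=0xc9 r2=0x4e r3=0x11  N=0 Z=0
after  5: r0=0x5f r1=0xc9 r2=0x28 r3=0x11  N=0 Z=0
after  6: r0=0x4e r1=0xc9 r2=0x28 r3=0x11  N=0 Z=0
after  7: r0=0x4e r1=0xc9 r2=0x28 r3=0xd9  N=1 Z=0
after  8: r0=0x48 r1=0xc9 r2=0x28 r3=0xd9  N=0 Z=0
after  9: r0=0x08 r1=0xc9 r2=0x28 r3=0xd9  N=0 Z=0
-- IRQ taken; context saved, return-PC = 10 --

SAVED = 0xd9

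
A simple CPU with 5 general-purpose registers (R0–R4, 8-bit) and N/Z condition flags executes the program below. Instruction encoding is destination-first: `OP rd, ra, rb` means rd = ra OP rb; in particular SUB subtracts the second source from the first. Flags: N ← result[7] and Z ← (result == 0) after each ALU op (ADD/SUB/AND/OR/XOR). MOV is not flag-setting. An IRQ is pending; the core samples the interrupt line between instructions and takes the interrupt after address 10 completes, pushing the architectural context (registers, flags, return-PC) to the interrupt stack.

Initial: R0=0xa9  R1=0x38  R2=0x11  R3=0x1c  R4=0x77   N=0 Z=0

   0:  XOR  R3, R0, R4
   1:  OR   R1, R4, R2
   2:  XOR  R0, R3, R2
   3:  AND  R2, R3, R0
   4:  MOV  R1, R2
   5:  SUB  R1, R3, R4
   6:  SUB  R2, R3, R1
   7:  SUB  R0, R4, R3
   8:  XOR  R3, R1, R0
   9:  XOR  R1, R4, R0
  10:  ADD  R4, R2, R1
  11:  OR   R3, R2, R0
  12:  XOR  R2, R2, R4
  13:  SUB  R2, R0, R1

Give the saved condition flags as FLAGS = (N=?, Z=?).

after  0: R0=0xa9 R1=0x38 R2=0x11 R3=0xde R4=0x77  N=1 Z=0
after  1: R0=0xa9 R1=0x77 R2=0x11 R3=0xde R4=0x77  N=0 Z=0
after  2: R0=0xcf R1=0x77 R2=0x11 R3=0xde R4=0x77  N=1 Z=0
after  3: R0=0xcf R1=0x77 R2=0xce R3=0xde R4=0x77  N=1 Z=0
after  4: R0=0xcf R1=0xce R2=0xce R3=0xde R4=0x77  N=1 Z=0
after  5: R0=0xcf R1=0x67 R2=0xce R3=0xde R4=0x77  N=0 Z=0
after  6: R0=0xcf R1=0x67 R2=0x77 R3=0xde R4=0x77  N=0 Z=0
after  7: R0=0x99 R1=0x67 R2=0x77 R3=0xde R4=0x77  N=1 Z=0
after  8: R0=0x99 R1=0x67 R2=0x77 R3=0xfe R4=0x77  N=1 Z=0
after  9: R0=0x99 R1=0xee R2=0x77 R3=0xfe R4=0x77  N=1 Z=0
after 10: R0=0x99 R1=0xee R2=0x77 R3=0xfe R4=0x65  N=0 Z=0
-- IRQ taken; context saved, return-PC = 11 --

FLAGS = (N=0, Z=0)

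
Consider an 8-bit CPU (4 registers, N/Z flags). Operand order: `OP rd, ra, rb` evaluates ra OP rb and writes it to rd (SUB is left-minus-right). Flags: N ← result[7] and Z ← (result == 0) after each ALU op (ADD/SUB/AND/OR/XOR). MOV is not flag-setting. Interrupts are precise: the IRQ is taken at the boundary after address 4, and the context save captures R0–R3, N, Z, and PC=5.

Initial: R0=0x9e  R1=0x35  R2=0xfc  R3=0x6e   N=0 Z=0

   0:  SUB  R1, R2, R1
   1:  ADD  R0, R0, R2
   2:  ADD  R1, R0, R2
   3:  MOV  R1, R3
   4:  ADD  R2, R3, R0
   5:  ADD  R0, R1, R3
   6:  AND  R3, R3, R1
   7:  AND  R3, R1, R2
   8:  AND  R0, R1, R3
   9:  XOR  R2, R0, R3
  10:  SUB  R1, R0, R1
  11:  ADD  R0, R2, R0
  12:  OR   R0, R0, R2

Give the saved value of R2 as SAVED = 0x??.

after  0: R0=0x9e R1=0xc7 R2=0xfc R3=0x6e  N=1 Z=0
after  1: R0=0x9a R1=0xc7 R2=0xfc R3=0x6e  N=1 Z=0
after  2: R0=0x9a R1=0x96 R2=0xfc R3=0x6e  N=1 Z=0
after  3: R0=0x9a R1=0x6e R2=0xfc R3=0x6e  N=1 Z=0
after  4: R0=0x9a R1=0x6e R2=0x08 R3=0x6e  N=0 Z=0
-- IRQ taken; context saved, return-PC = 5 --

SAVED = 0x08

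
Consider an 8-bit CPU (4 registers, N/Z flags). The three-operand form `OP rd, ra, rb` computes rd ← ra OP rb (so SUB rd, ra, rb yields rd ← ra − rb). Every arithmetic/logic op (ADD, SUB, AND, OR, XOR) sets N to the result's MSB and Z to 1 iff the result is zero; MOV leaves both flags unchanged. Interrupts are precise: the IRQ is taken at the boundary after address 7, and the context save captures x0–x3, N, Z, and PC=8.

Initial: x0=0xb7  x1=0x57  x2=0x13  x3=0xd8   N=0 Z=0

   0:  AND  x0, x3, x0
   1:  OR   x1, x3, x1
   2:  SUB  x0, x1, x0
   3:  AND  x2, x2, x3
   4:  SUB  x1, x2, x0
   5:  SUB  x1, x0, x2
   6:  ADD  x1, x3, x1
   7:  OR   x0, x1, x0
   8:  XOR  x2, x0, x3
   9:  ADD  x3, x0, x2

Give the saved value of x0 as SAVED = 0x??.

SAVED = 0x5f

after  0: x0=0x90 x1=0x57 x2=0x13 x3=0xd8  N=1 Z=0
after  1: x0=0x90 x1=0xdf x2=0x13 x3=0xd8  N=1 Z=0
after  2: x0=0x4f x1=0xdf x2=0x13 x3=0xd8  N=0 Z=0
after  3: x0=0x4f x1=0xdf x2=0x10 x3=0xd8  N=0 Z=0
after  4: x0=0x4f x1=0xc1 x2=0x10 x3=0xd8  N=1 Z=0
after  5: x0=0x4f x1=0x3f x2=0x10 x3=0xd8  N=0 Z=0
after  6: x0=0x4f x1=0x17 x2=0x10 x3=0xd8  N=0 Z=0
after  7: x0=0x5f x1=0x17 x2=0x10 x3=0xd8  N=0 Z=0
-- IRQ taken; context saved, return-PC = 8 --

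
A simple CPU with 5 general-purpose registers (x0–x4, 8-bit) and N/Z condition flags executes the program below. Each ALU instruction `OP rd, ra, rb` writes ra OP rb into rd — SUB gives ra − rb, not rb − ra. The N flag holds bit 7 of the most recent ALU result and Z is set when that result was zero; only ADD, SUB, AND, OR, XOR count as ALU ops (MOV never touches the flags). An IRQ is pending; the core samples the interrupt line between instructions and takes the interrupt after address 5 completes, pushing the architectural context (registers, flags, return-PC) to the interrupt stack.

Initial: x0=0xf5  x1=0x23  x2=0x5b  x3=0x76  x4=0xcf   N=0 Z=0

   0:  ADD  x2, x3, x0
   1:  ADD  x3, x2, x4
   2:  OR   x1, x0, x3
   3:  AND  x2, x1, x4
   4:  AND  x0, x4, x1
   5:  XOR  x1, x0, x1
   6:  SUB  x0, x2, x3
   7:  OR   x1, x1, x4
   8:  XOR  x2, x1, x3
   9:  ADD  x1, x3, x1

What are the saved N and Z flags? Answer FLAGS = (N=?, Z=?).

after  0: x0=0xf5 x1=0x23 x2=0x6b x3=0x76 x4=0xcf  N=0 Z=0
after  1: x0=0xf5 x1=0x23 x2=0x6b x3=0x3a x4=0xcf  N=0 Z=0
after  2: x0=0xf5 x1=0xff x2=0x6b x3=0x3a x4=0xcf  N=1 Z=0
after  3: x0=0xf5 x1=0xff x2=0xcf x3=0x3a x4=0xcf  N=1 Z=0
after  4: x0=0xcf x1=0xff x2=0xcf x3=0x3a x4=0xcf  N=1 Z=0
after  5: x0=0xcf x1=0x30 x2=0xcf x3=0x3a x4=0xcf  N=0 Z=0
-- IRQ taken; context saved, return-PC = 6 --

FLAGS = (N=0, Z=0)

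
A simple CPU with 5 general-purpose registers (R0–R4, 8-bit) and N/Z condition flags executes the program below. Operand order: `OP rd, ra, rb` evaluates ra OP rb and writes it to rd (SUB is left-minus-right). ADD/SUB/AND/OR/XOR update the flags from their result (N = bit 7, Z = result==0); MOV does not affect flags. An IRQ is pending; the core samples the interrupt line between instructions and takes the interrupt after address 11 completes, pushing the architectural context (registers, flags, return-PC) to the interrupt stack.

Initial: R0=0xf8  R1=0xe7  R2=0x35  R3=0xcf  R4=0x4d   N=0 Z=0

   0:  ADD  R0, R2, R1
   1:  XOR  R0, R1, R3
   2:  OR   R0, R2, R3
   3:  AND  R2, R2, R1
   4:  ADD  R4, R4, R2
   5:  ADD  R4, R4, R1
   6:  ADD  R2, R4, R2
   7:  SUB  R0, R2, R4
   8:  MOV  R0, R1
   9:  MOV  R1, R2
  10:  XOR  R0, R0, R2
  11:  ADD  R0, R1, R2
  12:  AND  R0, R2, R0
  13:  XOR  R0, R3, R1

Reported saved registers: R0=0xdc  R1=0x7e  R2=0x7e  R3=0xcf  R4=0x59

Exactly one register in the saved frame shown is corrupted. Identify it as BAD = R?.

after  0: R0=0x1c R1=0xe7 R2=0x35 R3=0xcf R4=0x4d  N=0 Z=0
after  1: R0=0x28 R1=0xe7 R2=0x35 R3=0xcf R4=0x4d  N=0 Z=0
after  2: R0=0xff R1=0xe7 R2=0x35 R3=0xcf R4=0x4d  N=1 Z=0
after  3: R0=0xff R1=0xe7 R2=0x25 R3=0xcf R4=0x4d  N=0 Z=0
after  4: R0=0xff R1=0xe7 R2=0x25 R3=0xcf R4=0x72  N=0 Z=0
after  5: R0=0xff R1=0xe7 R2=0x25 R3=0xcf R4=0x59  N=0 Z=0
after  6: R0=0xff R1=0xe7 R2=0x7e R3=0xcf R4=0x59  N=0 Z=0
after  7: R0=0x25 R1=0xe7 R2=0x7e R3=0xcf R4=0x59  N=0 Z=0
after  8: R0=0xe7 R1=0xe7 R2=0x7e R3=0xcf R4=0x59  N=0 Z=0
after  9: R0=0xe7 R1=0x7e R2=0x7e R3=0xcf R4=0x59  N=0 Z=0
after 10: R0=0x99 R1=0x7e R2=0x7e R3=0xcf R4=0x59  N=1 Z=0
after 11: R0=0xfc R1=0x7e R2=0x7e R3=0xcf R4=0x59  N=1 Z=0
-- IRQ taken; context saved, return-PC = 12 --
mismatch: R0: reported 0xdc vs actual 0xfc

BAD = R0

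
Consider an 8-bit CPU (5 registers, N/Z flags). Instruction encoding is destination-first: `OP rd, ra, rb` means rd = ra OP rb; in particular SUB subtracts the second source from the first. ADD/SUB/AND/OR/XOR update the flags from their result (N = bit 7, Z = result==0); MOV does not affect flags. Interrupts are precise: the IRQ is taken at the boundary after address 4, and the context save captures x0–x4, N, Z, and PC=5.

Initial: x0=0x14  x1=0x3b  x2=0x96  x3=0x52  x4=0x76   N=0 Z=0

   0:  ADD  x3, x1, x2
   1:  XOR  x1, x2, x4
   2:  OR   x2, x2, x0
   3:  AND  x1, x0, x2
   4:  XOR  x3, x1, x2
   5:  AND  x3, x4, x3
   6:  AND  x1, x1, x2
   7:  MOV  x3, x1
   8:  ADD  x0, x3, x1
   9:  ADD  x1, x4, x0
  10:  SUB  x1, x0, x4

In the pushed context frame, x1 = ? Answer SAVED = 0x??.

after  0: x0=0x14 x1=0x3b x2=0x96 x3=0xd1 x4=0x76  N=1 Z=0
after  1: x0=0x14 x1=0xe0 x2=0x96 x3=0xd1 x4=0x76  N=1 Z=0
after  2: x0=0x14 x1=0xe0 x2=0x96 x3=0xd1 x4=0x76  N=1 Z=0
after  3: x0=0x14 x1=0x14 x2=0x96 x3=0xd1 x4=0x76  N=0 Z=0
after  4: x0=0x14 x1=0x14 x2=0x96 x3=0x82 x4=0x76  N=1 Z=0
-- IRQ taken; context saved, return-PC = 5 --

SAVED = 0x14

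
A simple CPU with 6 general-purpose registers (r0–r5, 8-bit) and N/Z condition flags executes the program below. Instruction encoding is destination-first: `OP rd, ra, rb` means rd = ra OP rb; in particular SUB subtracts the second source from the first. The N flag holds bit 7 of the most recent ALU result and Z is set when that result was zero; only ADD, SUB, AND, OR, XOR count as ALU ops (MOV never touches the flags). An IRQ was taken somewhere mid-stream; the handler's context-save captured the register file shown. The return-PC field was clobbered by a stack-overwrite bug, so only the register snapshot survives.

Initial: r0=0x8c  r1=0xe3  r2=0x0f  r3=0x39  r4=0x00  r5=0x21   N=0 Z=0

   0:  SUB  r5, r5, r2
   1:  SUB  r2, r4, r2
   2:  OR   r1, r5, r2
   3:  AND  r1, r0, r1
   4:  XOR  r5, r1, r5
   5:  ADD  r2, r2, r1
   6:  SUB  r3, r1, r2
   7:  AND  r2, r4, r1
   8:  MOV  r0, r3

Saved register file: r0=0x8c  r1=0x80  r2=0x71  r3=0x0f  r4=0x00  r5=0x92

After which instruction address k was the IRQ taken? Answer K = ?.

after  0: r0=0x8c r1=0xe3 r2=0x0f r3=0x39 r4=0x00 r5=0x12  N=0 Z=0
after  1: r0=0x8c r1=0xe3 r2=0xf1 r3=0x39 r4=0x00 r5=0x12  N=1 Z=0
after  2: r0=0x8c r1=0xf3 r2=0xf1 r3=0x39 r4=0x00 r5=0x12  N=1 Z=0
after  3: r0=0x8c r1=0x80 r2=0xf1 r3=0x39 r4=0x00 r5=0x12  N=1 Z=0
after  4: r0=0x8c r1=0x80 r2=0xf1 r3=0x39 r4=0x00 r5=0x92  N=1 Z=0
after  5: r0=0x8c r1=0x80 r2=0x71 r3=0x39 r4=0x00 r5=0x92  N=0 Z=0
after  6: r0=0x8c r1=0x80 r2=0x71 r3=0x0f r4=0x00 r5=0x92  N=0 Z=0
-- IRQ taken; context saved, return-PC = 7 --

K = 6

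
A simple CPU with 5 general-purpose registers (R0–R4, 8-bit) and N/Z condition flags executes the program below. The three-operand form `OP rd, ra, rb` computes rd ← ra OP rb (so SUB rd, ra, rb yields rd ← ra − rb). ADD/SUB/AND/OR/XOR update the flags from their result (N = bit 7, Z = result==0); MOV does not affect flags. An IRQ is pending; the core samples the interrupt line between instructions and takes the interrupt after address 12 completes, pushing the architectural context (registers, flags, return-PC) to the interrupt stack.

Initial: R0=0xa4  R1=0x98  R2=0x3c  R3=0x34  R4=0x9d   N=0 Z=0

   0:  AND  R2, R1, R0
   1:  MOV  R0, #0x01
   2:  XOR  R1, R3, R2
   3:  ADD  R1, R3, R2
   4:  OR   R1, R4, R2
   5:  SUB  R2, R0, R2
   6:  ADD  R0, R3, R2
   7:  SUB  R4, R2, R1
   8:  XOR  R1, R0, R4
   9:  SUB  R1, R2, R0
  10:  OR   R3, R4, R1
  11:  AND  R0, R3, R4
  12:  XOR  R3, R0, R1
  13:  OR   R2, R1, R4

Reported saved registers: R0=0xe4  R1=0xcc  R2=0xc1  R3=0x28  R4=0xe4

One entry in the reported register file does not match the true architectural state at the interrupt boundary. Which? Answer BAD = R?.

after  0: R0=0xa4 R1=0x98 R2=0x80 R3=0x34 R4=0x9d  N=1 Z=0
after  1: R0=0x01 R1=0x98 R2=0x80 R3=0x34 R4=0x9d  N=1 Z=0
after  2: R0=0x01 R1=0xb4 R2=0x80 R3=0x34 R4=0x9d  N=1 Z=0
after  3: R0=0x01 R1=0xb4 R2=0x80 R3=0x34 R4=0x9d  N=1 Z=0
after  4: R0=0x01 R1=0x9d R2=0x80 R3=0x34 R4=0x9d  N=1 Z=0
after  5: R0=0x01 R1=0x9d R2=0x81 R3=0x34 R4=0x9d  N=1 Z=0
after  6: R0=0xb5 R1=0x9d R2=0x81 R3=0x34 R4=0x9d  N=1 Z=0
after  7: R0=0xb5 R1=0x9d R2=0x81 R3=0x34 R4=0xe4  N=1 Z=0
after  8: R0=0xb5 R1=0x51 R2=0x81 R3=0x34 R4=0xe4  N=0 Z=0
after  9: R0=0xb5 R1=0xcc R2=0x81 R3=0x34 R4=0xe4  N=1 Z=0
after 10: R0=0xb5 R1=0xcc R2=0x81 R3=0xec R4=0xe4  N=1 Z=0
after 11: R0=0xe4 R1=0xcc R2=0x81 R3=0xec R4=0xe4  N=1 Z=0
after 12: R0=0xe4 R1=0xcc R2=0x81 R3=0x28 R4=0xe4  N=0 Z=0
-- IRQ taken; context saved, return-PC = 13 --
mismatch: R2: reported 0xc1 vs actual 0x81

BAD = R2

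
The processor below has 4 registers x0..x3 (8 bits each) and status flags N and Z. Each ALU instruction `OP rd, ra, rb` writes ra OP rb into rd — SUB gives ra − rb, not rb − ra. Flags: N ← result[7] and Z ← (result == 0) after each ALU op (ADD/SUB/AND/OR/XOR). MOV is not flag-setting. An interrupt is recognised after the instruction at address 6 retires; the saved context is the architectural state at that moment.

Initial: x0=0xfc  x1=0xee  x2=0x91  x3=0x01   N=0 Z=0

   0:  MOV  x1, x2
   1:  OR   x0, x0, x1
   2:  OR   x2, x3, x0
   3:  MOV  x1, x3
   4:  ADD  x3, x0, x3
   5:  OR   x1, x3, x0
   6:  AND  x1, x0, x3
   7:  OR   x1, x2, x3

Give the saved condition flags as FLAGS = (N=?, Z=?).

FLAGS = (N=1, Z=0)

after  0: x0=0xfc x1=0x91 x2=0x91 x3=0x01  N=0 Z=0
after  1: x0=0xfd x1=0x91 x2=0x91 x3=0x01  N=1 Z=0
after  2: x0=0xfd x1=0x91 x2=0xfd x3=0x01  N=1 Z=0
after  3: x0=0xfd x1=0x01 x2=0xfd x3=0x01  N=1 Z=0
after  4: x0=0xfd x1=0x01 x2=0xfd x3=0xfe  N=1 Z=0
after  5: x0=0xfd x1=0xff x2=0xfd x3=0xfe  N=1 Z=0
after  6: x0=0xfd x1=0xfc x2=0xfd x3=0xfe  N=1 Z=0
-- IRQ taken; context saved, return-PC = 7 --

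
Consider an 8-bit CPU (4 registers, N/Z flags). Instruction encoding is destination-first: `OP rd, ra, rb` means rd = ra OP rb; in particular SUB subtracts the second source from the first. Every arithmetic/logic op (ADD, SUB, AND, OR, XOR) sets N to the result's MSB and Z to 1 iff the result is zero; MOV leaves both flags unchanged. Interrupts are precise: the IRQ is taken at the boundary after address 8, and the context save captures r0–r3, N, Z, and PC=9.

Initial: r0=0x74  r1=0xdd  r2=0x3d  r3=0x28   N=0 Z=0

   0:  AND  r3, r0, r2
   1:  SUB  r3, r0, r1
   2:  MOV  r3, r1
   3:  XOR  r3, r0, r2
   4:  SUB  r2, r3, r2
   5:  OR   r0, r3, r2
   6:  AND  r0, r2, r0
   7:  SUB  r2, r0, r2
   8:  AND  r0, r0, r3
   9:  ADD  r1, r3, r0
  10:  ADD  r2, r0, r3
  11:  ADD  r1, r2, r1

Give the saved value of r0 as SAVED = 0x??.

after  0: r0=0x74 r1=0xdd r2=0x3d r3=0x34  N=0 Z=0
after  1: r0=0x74 r1=0xdd r2=0x3d r3=0x97  N=1 Z=0
after  2: r0=0x74 r1=0xdd r2=0x3d r3=0xdd  N=1 Z=0
after  3: r0=0x74 r1=0xdd r2=0x3d r3=0x49  N=0 Z=0
after  4: r0=0x74 r1=0xdd r2=0x0c r3=0x49  N=0 Z=0
after  5: r0=0x4d r1=0xdd r2=0x0c r3=0x49  N=0 Z=0
after  6: r0=0x0c r1=0xdd r2=0x0c r3=0x49  N=0 Z=0
after  7: r0=0x0c r1=0xdd r2=0x00 r3=0x49  N=0 Z=1
after  8: r0=0x08 r1=0xdd r2=0x00 r3=0x49  N=0 Z=0
-- IRQ taken; context saved, return-PC = 9 --

SAVED = 0x08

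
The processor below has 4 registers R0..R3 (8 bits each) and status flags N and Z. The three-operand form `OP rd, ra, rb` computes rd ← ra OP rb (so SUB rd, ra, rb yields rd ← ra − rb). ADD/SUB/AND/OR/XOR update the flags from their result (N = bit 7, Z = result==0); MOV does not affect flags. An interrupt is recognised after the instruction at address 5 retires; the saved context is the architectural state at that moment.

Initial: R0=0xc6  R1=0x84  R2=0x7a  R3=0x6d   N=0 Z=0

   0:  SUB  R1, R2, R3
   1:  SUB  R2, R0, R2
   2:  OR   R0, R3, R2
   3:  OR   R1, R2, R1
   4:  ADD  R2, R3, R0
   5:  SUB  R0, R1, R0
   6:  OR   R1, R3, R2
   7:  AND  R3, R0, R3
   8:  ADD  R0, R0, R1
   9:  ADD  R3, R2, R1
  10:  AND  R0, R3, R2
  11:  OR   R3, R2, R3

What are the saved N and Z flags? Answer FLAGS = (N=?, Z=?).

FLAGS = (N=1, Z=0)

after  0: R0=0xc6 R1=0x0d R2=0x7a R3=0x6d  N=0 Z=0
after  1: R0=0xc6 R1=0x0d R2=0x4c R3=0x6d  N=0 Z=0
after  2: R0=0x6d R1=0x0d R2=0x4c R3=0x6d  N=0 Z=0
after  3: R0=0x6d R1=0x4d R2=0x4c R3=0x6d  N=0 Z=0
after  4: R0=0x6d R1=0x4d R2=0xda R3=0x6d  N=1 Z=0
after  5: R0=0xe0 R1=0x4d R2=0xda R3=0x6d  N=1 Z=0
-- IRQ taken; context saved, return-PC = 6 --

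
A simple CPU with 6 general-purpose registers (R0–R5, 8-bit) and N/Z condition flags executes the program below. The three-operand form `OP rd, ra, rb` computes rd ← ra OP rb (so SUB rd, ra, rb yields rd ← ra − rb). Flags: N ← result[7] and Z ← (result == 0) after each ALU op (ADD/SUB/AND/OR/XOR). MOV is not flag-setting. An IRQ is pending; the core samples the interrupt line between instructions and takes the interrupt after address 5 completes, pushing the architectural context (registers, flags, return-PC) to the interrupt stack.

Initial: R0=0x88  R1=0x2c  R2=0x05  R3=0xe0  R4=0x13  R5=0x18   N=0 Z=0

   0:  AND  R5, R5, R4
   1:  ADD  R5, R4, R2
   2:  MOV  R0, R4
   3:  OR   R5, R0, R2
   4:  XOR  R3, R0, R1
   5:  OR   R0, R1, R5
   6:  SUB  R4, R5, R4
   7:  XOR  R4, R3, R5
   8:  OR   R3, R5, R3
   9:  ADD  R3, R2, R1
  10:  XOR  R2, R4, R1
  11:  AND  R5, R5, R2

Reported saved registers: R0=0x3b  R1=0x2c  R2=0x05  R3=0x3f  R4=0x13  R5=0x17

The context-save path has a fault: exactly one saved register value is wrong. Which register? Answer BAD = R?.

BAD = R0

after  0: R0=0x88 R1=0x2c R2=0x05 R3=0xe0 R4=0x13 R5=0x10  N=0 Z=0
after  1: R0=0x88 R1=0x2c R2=0x05 R3=0xe0 R4=0x13 R5=0x18  N=0 Z=0
after  2: R0=0x13 R1=0x2c R2=0x05 R3=0xe0 R4=0x13 R5=0x18  N=0 Z=0
after  3: R0=0x13 R1=0x2c R2=0x05 R3=0xe0 R4=0x13 R5=0x17  N=0 Z=0
after  4: R0=0x13 R1=0x2c R2=0x05 R3=0x3f R4=0x13 R5=0x17  N=0 Z=0
after  5: R0=0x3f R1=0x2c R2=0x05 R3=0x3f R4=0x13 R5=0x17  N=0 Z=0
-- IRQ taken; context saved, return-PC = 6 --
mismatch: R0: reported 0x3b vs actual 0x3f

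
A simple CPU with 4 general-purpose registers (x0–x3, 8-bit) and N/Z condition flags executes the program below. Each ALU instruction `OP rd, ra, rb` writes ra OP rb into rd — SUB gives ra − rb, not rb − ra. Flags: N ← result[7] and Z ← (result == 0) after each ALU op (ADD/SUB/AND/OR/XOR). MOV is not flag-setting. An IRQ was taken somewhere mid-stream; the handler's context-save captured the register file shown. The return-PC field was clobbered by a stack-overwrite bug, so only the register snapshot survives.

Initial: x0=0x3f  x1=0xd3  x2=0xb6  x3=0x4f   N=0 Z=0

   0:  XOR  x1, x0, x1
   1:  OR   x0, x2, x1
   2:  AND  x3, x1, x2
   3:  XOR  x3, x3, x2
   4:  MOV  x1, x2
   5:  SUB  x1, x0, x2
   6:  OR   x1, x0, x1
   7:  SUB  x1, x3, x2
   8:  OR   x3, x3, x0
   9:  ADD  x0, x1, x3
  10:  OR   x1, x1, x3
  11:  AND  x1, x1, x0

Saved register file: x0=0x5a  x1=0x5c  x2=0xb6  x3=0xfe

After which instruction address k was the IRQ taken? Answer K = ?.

after  0: x0=0x3f x1=0xec x2=0xb6 x3=0x4f  N=1 Z=0
after  1: x0=0xfe x1=0xec x2=0xb6 x3=0x4f  N=1 Z=0
after  2: x0=0xfe x1=0xec x2=0xb6 x3=0xa4  N=1 Z=0
after  3: x0=0xfe x1=0xec x2=0xb6 x3=0x12  N=0 Z=0
after  4: x0=0xfe x1=0xb6 x2=0xb6 x3=0x12  N=0 Z=0
after  5: x0=0xfe x1=0x48 x2=0xb6 x3=0x12  N=0 Z=0
after  6: x0=0xfe x1=0xfe x2=0xb6 x3=0x12  N=1 Z=0
after  7: x0=0xfe x1=0x5c x2=0xb6 x3=0x12  N=0 Z=0
after  8: x0=0xfe x1=0x5c x2=0xb6 x3=0xfe  N=1 Z=0
after  9: x0=0x5a x1=0x5c x2=0xb6 x3=0xfe  N=0 Z=0
-- IRQ taken; context saved, return-PC = 10 --

K = 9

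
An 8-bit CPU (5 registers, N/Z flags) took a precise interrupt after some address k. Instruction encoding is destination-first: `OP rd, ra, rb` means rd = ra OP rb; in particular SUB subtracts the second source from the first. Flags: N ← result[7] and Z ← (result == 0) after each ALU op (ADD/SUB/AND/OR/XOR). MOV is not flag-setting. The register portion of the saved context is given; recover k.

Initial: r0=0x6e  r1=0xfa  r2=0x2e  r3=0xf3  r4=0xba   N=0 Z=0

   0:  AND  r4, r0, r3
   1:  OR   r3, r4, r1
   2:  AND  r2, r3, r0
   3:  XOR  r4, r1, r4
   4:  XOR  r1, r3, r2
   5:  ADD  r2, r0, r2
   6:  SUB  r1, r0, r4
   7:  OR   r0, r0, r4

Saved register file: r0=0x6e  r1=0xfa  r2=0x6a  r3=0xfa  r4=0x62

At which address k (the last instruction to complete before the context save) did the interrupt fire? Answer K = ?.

after  0: r0=0x6e r1=0xfa r2=0x2e r3=0xf3 r4=0x62  N=0 Z=0
after  1: r0=0x6e r1=0xfa r2=0x2e r3=0xfa r4=0x62  N=1 Z=0
after  2: r0=0x6e r1=0xfa r2=0x6a r3=0xfa r4=0x62  N=0 Z=0
-- IRQ taken; context saved, return-PC = 3 --

K = 2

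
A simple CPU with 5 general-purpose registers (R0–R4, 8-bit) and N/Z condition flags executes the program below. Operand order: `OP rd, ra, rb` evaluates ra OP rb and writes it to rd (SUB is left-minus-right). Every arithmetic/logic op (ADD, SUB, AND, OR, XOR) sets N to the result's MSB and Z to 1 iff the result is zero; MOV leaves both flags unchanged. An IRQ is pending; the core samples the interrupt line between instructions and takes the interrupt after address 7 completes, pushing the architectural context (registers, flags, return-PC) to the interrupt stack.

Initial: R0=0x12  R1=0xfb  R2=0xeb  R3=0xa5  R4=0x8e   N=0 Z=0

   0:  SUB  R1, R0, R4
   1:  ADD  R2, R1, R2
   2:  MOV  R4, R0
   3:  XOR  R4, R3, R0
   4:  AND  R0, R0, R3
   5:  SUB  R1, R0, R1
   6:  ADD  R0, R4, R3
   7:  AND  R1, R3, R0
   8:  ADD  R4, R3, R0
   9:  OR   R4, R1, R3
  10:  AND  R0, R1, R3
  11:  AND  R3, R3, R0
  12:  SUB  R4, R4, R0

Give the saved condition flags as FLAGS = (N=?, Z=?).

after  0: R0=0x12 R1=0x84 R2=0xeb R3=0xa5 R4=0x8e  N=1 Z=0
after  1: R0=0x12 R1=0x84 R2=0x6f R3=0xa5 R4=0x8e  N=0 Z=0
after  2: R0=0x12 R1=0x84 R2=0x6f R3=0xa5 R4=0x12  N=0 Z=0
after  3: R0=0x12 R1=0x84 R2=0x6f R3=0xa5 R4=0xb7  N=1 Z=0
after  4: R0=0x00 R1=0x84 R2=0x6f R3=0xa5 R4=0xb7  N=0 Z=1
after  5: R0=0x00 R1=0x7c R2=0x6f R3=0xa5 R4=0xb7  N=0 Z=0
after  6: R0=0x5c R1=0x7c R2=0x6f R3=0xa5 R4=0xb7  N=0 Z=0
after  7: R0=0x5c R1=0x04 R2=0x6f R3=0xa5 R4=0xb7  N=0 Z=0
-- IRQ taken; context saved, return-PC = 8 --

FLAGS = (N=0, Z=0)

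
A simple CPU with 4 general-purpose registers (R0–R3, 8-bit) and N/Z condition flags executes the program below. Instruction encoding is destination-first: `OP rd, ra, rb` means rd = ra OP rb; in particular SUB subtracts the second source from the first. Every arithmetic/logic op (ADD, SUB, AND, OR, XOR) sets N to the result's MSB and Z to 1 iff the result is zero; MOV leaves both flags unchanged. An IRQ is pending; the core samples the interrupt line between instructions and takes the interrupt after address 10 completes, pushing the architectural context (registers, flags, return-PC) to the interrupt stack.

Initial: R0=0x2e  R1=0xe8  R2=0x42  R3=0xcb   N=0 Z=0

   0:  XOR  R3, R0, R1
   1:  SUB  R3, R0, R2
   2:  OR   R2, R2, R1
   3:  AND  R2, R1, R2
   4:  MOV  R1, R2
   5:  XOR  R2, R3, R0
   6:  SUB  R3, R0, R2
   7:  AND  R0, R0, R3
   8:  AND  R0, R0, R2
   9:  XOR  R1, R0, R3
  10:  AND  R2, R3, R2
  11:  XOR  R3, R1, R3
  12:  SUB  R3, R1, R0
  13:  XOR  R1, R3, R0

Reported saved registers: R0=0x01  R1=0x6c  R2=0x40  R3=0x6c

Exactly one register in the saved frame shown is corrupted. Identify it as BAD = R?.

BAD = R0

after  0: R0=0x2e R1=0xe8 R2=0x42 R3=0xc6  N=1 Z=0
after  1: R0=0x2e R1=0xe8 R2=0x42 R3=0xec  N=1 Z=0
after  2: R0=0x2e R1=0xe8 R2=0xea R3=0xec  N=1 Z=0
after  3: R0=0x2e R1=0xe8 R2=0xe8 R3=0xec  N=1 Z=0
after  4: R0=0x2e R1=0xe8 R2=0xe8 R3=0xec  N=1 Z=0
after  5: R0=0x2e R1=0xe8 R2=0xc2 R3=0xec  N=1 Z=0
after  6: R0=0x2e R1=0xe8 R2=0xc2 R3=0x6c  N=0 Z=0
after  7: R0=0x2c R1=0xe8 R2=0xc2 R3=0x6c  N=0 Z=0
after  8: R0=0x00 R1=0xe8 R2=0xc2 R3=0x6c  N=0 Z=1
after  9: R0=0x00 R1=0x6c R2=0xc2 R3=0x6c  N=0 Z=0
after 10: R0=0x00 R1=0x6c R2=0x40 R3=0x6c  N=0 Z=0
-- IRQ taken; context saved, return-PC = 11 --
mismatch: R0: reported 0x01 vs actual 0x00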